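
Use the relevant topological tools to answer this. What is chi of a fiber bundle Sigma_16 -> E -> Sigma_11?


For a fiber bundle F -> E -> B (with CW structure): chi(E) = chi(B) * chi(F).
chi(Sigma_11) = -20, chi(Sigma_16) = -30.
chi(E) = (-20) * (-30) = 600

600


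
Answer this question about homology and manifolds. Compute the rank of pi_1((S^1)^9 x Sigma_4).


pi_1(A x B) = pi_1(A) x pi_1(B); rank of abelianization = b_1.
b_1(T^9) = 9, b_1(Sigma_4) = 2*4 = 8.
b_1(product) = 9 + 8 = 17

17


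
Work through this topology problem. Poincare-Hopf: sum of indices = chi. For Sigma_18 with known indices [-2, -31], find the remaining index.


Poincare-Hopf: sum of indices = chi(M).
chi(Sigma_18) = 2 - 2*18 = -34.
Sum of known indices = -33.
x = chi - (sum known) = -34 - (-33) = -1

-1


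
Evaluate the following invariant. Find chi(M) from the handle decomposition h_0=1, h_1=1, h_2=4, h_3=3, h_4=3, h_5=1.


Handles of index k contribute (-1)^k to chi (same as CW cells).
chi = (1) + (-1) + (4) + (-3) + (3) + (-1) = 3

3


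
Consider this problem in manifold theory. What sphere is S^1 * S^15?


Join of spheres: S^m * S^n = S^{m+n+1}.
dim = 1 + 15 + 1 = 17

17


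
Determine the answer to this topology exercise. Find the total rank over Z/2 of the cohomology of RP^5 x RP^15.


dim H^*(RP^n; Z/2) = n+1 (one Z/2 in each degree 0..n).
Total Betti number is multiplicative.
Total = (5+1) * (15+1) = 6 * 16 = 96

96


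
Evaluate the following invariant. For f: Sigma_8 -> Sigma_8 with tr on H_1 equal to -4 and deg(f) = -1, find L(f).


L(f) = tr(f_0*) - tr(f_1*) + tr(f_2*).
= 1 - (-4) + (-1)
= 4

4


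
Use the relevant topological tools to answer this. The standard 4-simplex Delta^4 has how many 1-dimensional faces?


Delta^4 has 4+1 vertices. A 1-face is a choice of 1+1 vertices.
f_1 = C(4+1, 1+1) = C(5,2) = 10

10


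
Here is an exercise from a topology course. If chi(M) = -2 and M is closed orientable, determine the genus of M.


chi = 2 - 2g for closed orientable surfaces.
-2 = 2 - 2g
2g = 2 - (-2) = 4
g = 2

2


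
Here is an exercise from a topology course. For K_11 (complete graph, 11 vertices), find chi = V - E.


K_11: V = 11, E = C(11,2) = 55.
chi = V - E = 11 - 55 = -44

-44


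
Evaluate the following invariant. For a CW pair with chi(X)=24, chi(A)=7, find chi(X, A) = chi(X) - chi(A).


Relative Euler characteristic: chi(X, A) = chi(X) - chi(A).
= 24 - (7) = 17

17


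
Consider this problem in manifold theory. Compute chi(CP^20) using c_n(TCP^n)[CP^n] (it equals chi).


For any closed oriented manifold, <e(TM),[M]> = chi(M).
chi(CP^20) = 20+1 = 21

21


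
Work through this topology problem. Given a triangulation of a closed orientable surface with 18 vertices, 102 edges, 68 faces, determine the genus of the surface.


chi = V - E + F = 18 - 102 + 68 = -16
For orientable closed surface: chi = 2 - 2g, so g = (2 - chi)/2.
g = (2 - (-16)) / 2 = 18 / 2 = 9

9


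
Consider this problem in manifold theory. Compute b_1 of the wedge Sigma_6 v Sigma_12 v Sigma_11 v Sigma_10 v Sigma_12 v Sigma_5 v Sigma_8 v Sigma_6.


For a wedge X v Y: reduced H_k(X v Y) = H_k(X) + H_k(Y).
Each Sigma_g contributes b_1 = 2g.
b_1 = 12 + 24 + 22 + 20 + 24 + 10 + 16 + 12 = 140

140


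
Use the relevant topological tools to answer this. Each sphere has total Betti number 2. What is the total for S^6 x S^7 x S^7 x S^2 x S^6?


Total Betti number is multiplicative under products.
Each S^d (d>=1) has total Betti number 2.
There are 5 sphere factors.
Total = 2^5 = 32

32


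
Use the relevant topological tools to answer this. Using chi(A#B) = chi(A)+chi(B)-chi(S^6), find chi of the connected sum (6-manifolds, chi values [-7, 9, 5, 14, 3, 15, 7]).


For n-manifolds: chi(A#B) = chi(A) + chi(B) - chi(S^6).
chi(S^6) = 1 + (-1)^6 = 2.
chi(#) = (sum chi_i) - (7-1)*chi(S^6) = 46 - 6*2 = 34

34


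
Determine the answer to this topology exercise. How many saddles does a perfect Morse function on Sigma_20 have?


A perfect Morse function has m_k = b_k.
For Sigma_20: b_0=1, b_1=2g=40, b_2=1.
Saddles m_1 = 2g = 40

40


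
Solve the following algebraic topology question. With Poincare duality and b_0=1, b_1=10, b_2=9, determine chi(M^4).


By Poincare duality b_k = b_{4-k}, so full Betti numbers: b_0=1, b_1=10, b_2=9, b_3=10, b_4=1.
chi = sum (-1)^k b_k = -9

-9


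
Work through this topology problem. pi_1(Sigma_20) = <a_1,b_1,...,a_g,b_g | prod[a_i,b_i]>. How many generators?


Standard presentation: pi_1(Sigma_g) = <a_1,b_1,...,a_g,b_g | [a_1,b_1]...[a_g,b_g] = 1>.
Number of generators = 2g = 2*20 = 40

40


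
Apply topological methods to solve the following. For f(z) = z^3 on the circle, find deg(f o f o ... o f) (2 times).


deg(f) = 3. Degree is multiplicative: deg(f^2) = (deg f)^2.
deg(f^2) = (3)^2 = 9

9


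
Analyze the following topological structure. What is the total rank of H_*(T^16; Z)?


b_k(T^16) = C(16,k), so the sum over k is sum_k C(16,k) = 2^16.
Total = 2^16 = 65536

65536


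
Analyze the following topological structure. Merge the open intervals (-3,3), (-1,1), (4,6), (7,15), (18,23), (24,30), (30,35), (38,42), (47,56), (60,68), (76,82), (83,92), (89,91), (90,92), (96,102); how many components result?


Sort and merge overlapping open intervals.
Merged: (-3,3), (4,6), (7,15), (18,23), (24,30), (30,35), (38,42), (47,56), (60,68), (76,82), (83,92), (96,102).
Number of components = 12

12


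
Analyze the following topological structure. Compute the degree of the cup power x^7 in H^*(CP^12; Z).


|x| = 2 in H^*(CP^n).
|x^7| = 7 * |x| = 7 * 2 = 14

14


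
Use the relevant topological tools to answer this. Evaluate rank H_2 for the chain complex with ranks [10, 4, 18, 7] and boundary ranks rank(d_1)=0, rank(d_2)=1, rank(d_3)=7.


rank H_k = rank(ker d_k) - rank(im d_{k+1}).
rank(ker d_2) = rank(C_2) - rank(d_2) = 18 - 1 = 17.
rank(im d_{2+1}) = 7.
rank H_2 = 17 - 7 = 10

10


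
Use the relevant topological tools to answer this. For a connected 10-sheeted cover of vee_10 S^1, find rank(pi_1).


Nielsen-Schreier: an index-n subgroup of F_r is free of rank 1 + n(r-1).
Equivalently: chi(cover) = n*chi(base); chi(vee_r S^1) = 1 - 10 = -9.
chi(E) = 10*(-9) = -90; rank = 1 - chi(E) = 1 - (-90) = 91.
rank = 1 + 10*(10-1) = 1 + 90 = 91

91


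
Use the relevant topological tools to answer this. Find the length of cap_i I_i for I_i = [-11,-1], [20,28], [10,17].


Intersection = [max(a_i), min(b_i)] = [20, -1].
Since 20 > -1, the intersection is empty.
Length = 0

0


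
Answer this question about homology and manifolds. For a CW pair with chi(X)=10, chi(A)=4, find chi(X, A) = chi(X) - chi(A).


Relative Euler characteristic: chi(X, A) = chi(X) - chi(A).
= 10 - (4) = 6

6


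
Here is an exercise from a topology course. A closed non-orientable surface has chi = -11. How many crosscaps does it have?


chi = 2 - k for closed non-orientable surfaces with k crosscaps.
-11 = 2 - k
k = 2 - (-11) = 13

13


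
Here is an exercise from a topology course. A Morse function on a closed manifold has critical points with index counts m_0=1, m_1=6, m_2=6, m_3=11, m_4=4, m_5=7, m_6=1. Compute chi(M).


Morse theory: chi(M) = sum_k (-1)^k m_k where m_k = #(index-k critical points).
= (1) + (-6) + (6) + (-11) + (4) + (-7) + (1) = -12

-12


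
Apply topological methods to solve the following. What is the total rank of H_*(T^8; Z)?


b_k(T^8) = C(8,k), so the sum over k is sum_k C(8,k) = 2^8.
Total = 2^8 = 256

256


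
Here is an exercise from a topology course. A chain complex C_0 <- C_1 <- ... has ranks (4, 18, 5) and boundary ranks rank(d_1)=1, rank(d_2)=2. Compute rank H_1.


rank H_k = rank(ker d_k) - rank(im d_{k+1}).
rank(ker d_1) = rank(C_1) - rank(d_1) = 18 - 1 = 17.
rank(im d_{1+1}) = 2.
rank H_1 = 17 - 2 = 15

15


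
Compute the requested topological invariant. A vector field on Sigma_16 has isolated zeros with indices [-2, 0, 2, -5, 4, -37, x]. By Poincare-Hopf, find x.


Poincare-Hopf: sum of indices = chi(M).
chi(Sigma_16) = 2 - 2*16 = -30.
Sum of known indices = -38.
x = chi - (sum known) = -30 - (-38) = 8

8


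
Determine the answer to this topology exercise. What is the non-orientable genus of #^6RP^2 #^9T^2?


Since a >= 1, the sum is non-orientable; each T^2 can be replaced by RP^2 # RP^2 (since T^2#RP^2 = 3RP^2).
Total crosscaps k = 6 + 2*9 = 24.
Check via chi: chi = 6*1 + 9*0 - (6+9-1)*2 = -22 = 2 - k = -22. Consistent.

24


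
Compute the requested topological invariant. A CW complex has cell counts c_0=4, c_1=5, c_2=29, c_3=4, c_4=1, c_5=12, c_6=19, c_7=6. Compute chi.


chi = sum_k (-1)^k c_k.
= (-1)^0*4 + (-1)^1*5 + (-1)^2*29 + (-1)^3*4 + (-1)^4*1 + (-1)^5*12 + (-1)^6*19 + (-1)^7*6
= (4) + (-5) + (29) + (-4) + (1) + (-12) + (19) + (-6)
= 26

26


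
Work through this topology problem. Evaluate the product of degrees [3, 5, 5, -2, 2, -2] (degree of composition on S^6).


Degree is multiplicative: deg(composition) = product of degrees.
= (3) * (5) * (5) * (-2) * (2) * (-2) = 600

600


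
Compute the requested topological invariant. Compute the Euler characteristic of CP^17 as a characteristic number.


For any closed oriented manifold, <e(TM),[M]> = chi(M).
chi(CP^17) = 17+1 = 18

18


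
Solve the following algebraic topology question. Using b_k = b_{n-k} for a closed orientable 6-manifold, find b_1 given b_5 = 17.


Poincare duality for closed orientable n-manifolds: b_k = b_{n-k}.
Here n = 6, so b_1 = b_5 = 17

17


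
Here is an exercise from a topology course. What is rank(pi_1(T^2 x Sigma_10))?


pi_1(A x B) = pi_1(A) x pi_1(B); rank of abelianization = b_1.
b_1(T^2) = 2, b_1(Sigma_10) = 2*10 = 20.
b_1(product) = 2 + 20 = 22

22


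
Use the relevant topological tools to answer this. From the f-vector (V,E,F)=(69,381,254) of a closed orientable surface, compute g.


chi = V - E + F = 69 - 381 + 254 = -58
For orientable closed surface: chi = 2 - 2g, so g = (2 - chi)/2.
g = (2 - (-58)) / 2 = 60 / 2 = 30

30


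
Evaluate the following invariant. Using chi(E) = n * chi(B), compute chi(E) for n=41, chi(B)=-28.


For a finite covering: chi(E) = (number of sheets) * chi(B).
chi(E) = 41 * (-28) = -1148

-1148


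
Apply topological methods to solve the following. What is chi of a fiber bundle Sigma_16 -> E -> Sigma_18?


For a fiber bundle F -> E -> B (with CW structure): chi(E) = chi(B) * chi(F).
chi(Sigma_18) = -34, chi(Sigma_16) = -30.
chi(E) = (-34) * (-30) = 1020

1020


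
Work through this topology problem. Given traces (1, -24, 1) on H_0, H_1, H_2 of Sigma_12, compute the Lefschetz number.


L(f) = tr(f_0*) - tr(f_1*) + tr(f_2*).
= 1 - (-24) + (1)
= 26

26


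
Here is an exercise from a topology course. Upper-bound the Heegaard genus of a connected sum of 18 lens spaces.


Heegaard genus satisfies g(A#B) <= g(A) + g(B).
Each lens space has g = 1.
Upper bound: 18 * 1 = 18

18


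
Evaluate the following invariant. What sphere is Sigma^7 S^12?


Each suspension raises dimension by 1: Sigma S^n = S^{n+1}.
Sigma^7 S^12 = S^{12+7} = S^19

19


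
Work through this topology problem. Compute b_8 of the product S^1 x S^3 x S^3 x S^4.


Each S^d has Poincare polynomial 1 + t^d.
The product S^1 x S^3 x S^3 x S^4 has Poincare polynomial prod(1+t^d_i).
Expanding: b_0=1, b_1=1, b_3=2, b_4=3, b_5=1, b_6=1, b_7=3, b_8=2, b_10=1, b_11=1.
b_8 = 2

2


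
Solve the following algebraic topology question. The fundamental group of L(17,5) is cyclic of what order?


pi_1(L(p,q)) = Z/pZ for any q coprime to p.
|pi_1(L(17,5))| = 17

17


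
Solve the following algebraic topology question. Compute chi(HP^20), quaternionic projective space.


HP^20 has one cell in each dimension 0, 4, ..., 4*20 (20+1 cells, all even-dim).
chi = 20 + 1 = 21

21


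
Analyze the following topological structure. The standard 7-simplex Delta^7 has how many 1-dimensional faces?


Delta^7 has 7+1 vertices. A 1-face is a choice of 1+1 vertices.
f_1 = C(7+1, 1+1) = C(8,2) = 28

28


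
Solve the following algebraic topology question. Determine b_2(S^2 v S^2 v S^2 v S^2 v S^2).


For a wedge of spheres, H_k (k>0) is free on one generator per sphere of dimension k.
Spheres of dimension 2: count = 5.
b_2 = 5

5


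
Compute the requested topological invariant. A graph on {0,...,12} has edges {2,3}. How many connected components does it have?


Run DFS/union-find over 13 vertices.
V = 13, E = 1.
Number of components = 12

12


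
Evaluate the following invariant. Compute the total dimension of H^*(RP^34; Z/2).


H^k(RP^34; Z/2) = Z/2 for each 0 <= k <= 34.
Total dimension = 34 + 1 = 35

35


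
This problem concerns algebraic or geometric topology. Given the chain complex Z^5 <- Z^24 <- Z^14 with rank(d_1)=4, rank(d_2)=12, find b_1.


rank H_k = rank(ker d_k) - rank(im d_{k+1}).
rank(ker d_1) = rank(C_1) - rank(d_1) = 24 - 4 = 20.
rank(im d_{1+1}) = 12.
rank H_1 = 20 - 12 = 8

8


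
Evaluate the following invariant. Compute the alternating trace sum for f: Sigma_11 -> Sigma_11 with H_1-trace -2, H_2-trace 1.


L(f) = tr(f_0*) - tr(f_1*) + tr(f_2*).
= 1 - (-2) + (1)
= 4

4


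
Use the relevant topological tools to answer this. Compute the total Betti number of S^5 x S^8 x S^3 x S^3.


Total Betti number is multiplicative under products.
Each S^d (d>=1) has total Betti number 2.
There are 4 sphere factors.
Total = 2^4 = 16

16


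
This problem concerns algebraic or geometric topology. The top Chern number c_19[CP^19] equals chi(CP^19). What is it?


For any closed oriented manifold, <e(TM),[M]> = chi(M).
chi(CP^19) = 19+1 = 20

20


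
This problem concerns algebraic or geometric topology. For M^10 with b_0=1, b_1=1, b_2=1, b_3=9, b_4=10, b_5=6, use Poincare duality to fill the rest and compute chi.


By Poincare duality b_k = b_{10-k}, so full Betti numbers: b_0=1, b_1=1, b_2=1, b_3=9, b_4=10, b_5=6, b_6=10, b_7=9, b_8=1, b_9=1, b_10=1.
chi = sum (-1)^k b_k = -2

-2


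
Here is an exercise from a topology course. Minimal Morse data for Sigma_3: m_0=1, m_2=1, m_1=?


A perfect Morse function has m_k = b_k.
For Sigma_3: b_0=1, b_1=2g=6, b_2=1.
Saddles m_1 = 2g = 6

6


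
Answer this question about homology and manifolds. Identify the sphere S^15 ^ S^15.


S^m ^ S^n = S^{m+n}.
k = 15 + 15 = 30

30


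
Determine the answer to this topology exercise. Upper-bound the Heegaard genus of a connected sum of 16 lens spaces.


Heegaard genus satisfies g(A#B) <= g(A) + g(B).
Each lens space has g = 1.
Upper bound: 16 * 1 = 16

16


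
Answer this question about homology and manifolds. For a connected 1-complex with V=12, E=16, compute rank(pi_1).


For a connected graph: rank(pi_1) = b_1 = E - V + 1 = 1 - chi.
chi = V - E = 12 - 16 = -4.
rank = 1 - (-4) = 16 - 12 + 1 = 5

5


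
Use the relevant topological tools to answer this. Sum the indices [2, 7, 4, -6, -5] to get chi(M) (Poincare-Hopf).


Poincare-Hopf: chi(M) = sum of indices of zeros.
chi = (2) + (7) + (4) + (-6) + (-5) = 2

2


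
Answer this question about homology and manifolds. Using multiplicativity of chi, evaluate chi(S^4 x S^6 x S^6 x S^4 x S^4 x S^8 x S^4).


chi is multiplicative: chi(X x Y) = chi(X) chi(Y).
Each even-dim sphere has chi = 2. There are 7 factors.
chi = 2^7 = 128

128


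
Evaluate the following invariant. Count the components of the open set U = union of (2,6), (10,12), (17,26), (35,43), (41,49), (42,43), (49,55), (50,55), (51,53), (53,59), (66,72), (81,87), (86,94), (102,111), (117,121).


Sort and merge overlapping open intervals.
Merged: (2,6), (10,12), (17,26), (35,49), (49,59), (66,72), (81,94), (102,111), (117,121).
Number of components = 9

9


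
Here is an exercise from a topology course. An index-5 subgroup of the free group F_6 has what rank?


Nielsen-Schreier: an index-n subgroup of F_r is free of rank 1 + n(r-1).
Equivalently: chi(cover) = n*chi(base); chi(vee_r S^1) = 1 - 6 = -5.
chi(E) = 5*(-5) = -25; rank = 1 - chi(E) = 1 - (-25) = 26.
rank = 1 + 5*(6-1) = 1 + 25 = 26

26


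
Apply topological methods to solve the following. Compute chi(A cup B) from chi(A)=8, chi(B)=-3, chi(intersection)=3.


chi(A cup B) = chi(A) + chi(B) - chi(A cap B)
= 8 + (-3) - (3)
= 2

2


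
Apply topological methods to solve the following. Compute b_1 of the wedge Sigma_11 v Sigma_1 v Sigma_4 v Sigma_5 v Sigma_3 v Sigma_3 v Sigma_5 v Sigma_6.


For a wedge X v Y: reduced H_k(X v Y) = H_k(X) + H_k(Y).
Each Sigma_g contributes b_1 = 2g.
b_1 = 22 + 2 + 8 + 10 + 6 + 6 + 10 + 12 = 76

76


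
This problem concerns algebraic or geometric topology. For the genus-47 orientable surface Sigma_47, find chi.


For a closed orientable surface of genus g: chi = 2 - 2g.
Here g = 47.
chi = 2 - 2*47 = 2 - 94 = -92

-92


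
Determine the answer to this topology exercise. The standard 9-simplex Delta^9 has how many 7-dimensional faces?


Delta^9 has 9+1 vertices. A 7-face is a choice of 7+1 vertices.
f_7 = C(9+1, 7+1) = C(10,8) = 45

45


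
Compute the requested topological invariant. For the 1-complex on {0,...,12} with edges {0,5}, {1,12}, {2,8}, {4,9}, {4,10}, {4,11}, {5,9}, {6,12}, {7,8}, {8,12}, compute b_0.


Run DFS/union-find over 13 vertices.
V = 13, E = 10.
Number of components = 3

3


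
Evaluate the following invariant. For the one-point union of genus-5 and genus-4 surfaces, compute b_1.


For a wedge: H_1(A v B) = H_1(A) + H_1(B).
b_1(Sigma_5) = 10, b_1(Sigma_4) = 8.
b_1 = 10 + 8 = 18

18


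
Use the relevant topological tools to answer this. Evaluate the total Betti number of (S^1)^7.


b_k(T^7) = C(7,k), so the sum over k is sum_k C(7,k) = 2^7.
Total = 2^7 = 128

128


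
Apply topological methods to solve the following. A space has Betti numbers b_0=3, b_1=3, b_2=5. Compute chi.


chi = sum_k (-1)^k b_k.
= (3) + (-3) + (5)
= 5

5


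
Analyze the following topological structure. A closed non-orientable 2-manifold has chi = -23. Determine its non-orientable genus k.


chi = 2 - k for closed non-orientable surfaces with k crosscaps.
-23 = 2 - k
k = 2 - (-23) = 25

25


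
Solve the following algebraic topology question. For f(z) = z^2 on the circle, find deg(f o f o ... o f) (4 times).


deg(f) = 2. Degree is multiplicative: deg(f^4) = (deg f)^4.
deg(f^4) = (2)^4 = 16

16


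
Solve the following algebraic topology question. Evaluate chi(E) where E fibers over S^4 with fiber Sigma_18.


chi(S^4) = 2 (n even), chi(Sigma_18) = 2 - 2*18 = -34.
chi(E) = 2 * (-34) = -68

-68


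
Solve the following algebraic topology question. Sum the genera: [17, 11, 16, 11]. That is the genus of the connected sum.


Genus is additive under connected sum of orientable surfaces.
g = 17 + 11 + 16 + 11 = 55

55


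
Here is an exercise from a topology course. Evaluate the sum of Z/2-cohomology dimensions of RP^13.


H^k(RP^13; Z/2) = Z/2 for each 0 <= k <= 13.
Total dimension = 13 + 1 = 14

14


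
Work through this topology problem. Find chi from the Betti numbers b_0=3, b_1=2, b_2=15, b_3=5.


chi = sum_k (-1)^k b_k.
= (3) + (-2) + (15) + (-5)
= 11

11


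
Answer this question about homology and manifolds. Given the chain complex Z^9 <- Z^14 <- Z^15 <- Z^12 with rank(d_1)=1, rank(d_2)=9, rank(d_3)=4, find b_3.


rank H_k = rank(ker d_k) - rank(im d_{k+1}).
rank(ker d_3) = rank(C_3) - rank(d_3) = 12 - 4 = 8.
rank(im d_{3+1}) = 0.
rank H_3 = 8 - 0 = 8

8


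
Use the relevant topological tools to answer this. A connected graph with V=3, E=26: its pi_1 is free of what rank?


For a connected graph: rank(pi_1) = b_1 = E - V + 1 = 1 - chi.
chi = V - E = 3 - 26 = -23.
rank = 1 - (-23) = 26 - 3 + 1 = 24

24


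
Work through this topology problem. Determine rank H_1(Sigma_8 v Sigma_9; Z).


For a wedge: H_1(A v B) = H_1(A) + H_1(B).
b_1(Sigma_8) = 16, b_1(Sigma_9) = 18.
b_1 = 16 + 18 = 34

34


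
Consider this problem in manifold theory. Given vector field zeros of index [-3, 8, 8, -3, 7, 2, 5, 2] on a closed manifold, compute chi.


Poincare-Hopf: chi(M) = sum of indices of zeros.
chi = (-3) + (8) + (8) + (-3) + (7) + (2) + (5) + (2) = 26

26


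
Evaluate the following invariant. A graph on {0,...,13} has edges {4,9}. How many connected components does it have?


Run DFS/union-find over 14 vertices.
V = 14, E = 1.
Number of components = 13

13


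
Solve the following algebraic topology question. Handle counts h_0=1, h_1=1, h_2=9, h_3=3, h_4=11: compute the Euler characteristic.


Handles of index k contribute (-1)^k to chi (same as CW cells).
chi = (1) + (-1) + (9) + (-3) + (11) = 17

17


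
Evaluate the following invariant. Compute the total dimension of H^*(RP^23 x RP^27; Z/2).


dim H^*(RP^n; Z/2) = n+1 (one Z/2 in each degree 0..n).
Total Betti number is multiplicative.
Total = (23+1) * (27+1) = 24 * 28 = 672

672


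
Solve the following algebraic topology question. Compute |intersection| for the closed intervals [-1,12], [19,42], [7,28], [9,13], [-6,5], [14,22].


Intersection = [max(a_i), min(b_i)] = [19, 5].
Since 19 > 5, the intersection is empty.
Length = 0

0


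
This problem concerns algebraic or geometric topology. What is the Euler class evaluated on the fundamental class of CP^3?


For any closed oriented manifold, <e(TM),[M]> = chi(M).
chi(CP^3) = 3+1 = 4

4


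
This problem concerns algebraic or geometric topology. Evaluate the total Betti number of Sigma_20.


For Sigma_20: b_0 = 1, b_1 = 2g = 40, b_2 = 1.
Total = 1 + 40 + 1 = 42

42


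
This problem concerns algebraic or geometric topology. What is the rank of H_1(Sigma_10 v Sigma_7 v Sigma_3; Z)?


For a wedge X v Y: reduced H_k(X v Y) = H_k(X) + H_k(Y).
Each Sigma_g contributes b_1 = 2g.
b_1 = 20 + 14 + 6 = 40

40


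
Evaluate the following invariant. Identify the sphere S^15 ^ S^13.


S^m ^ S^n = S^{m+n}.
k = 15 + 13 = 28

28


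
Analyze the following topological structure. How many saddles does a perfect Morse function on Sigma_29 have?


A perfect Morse function has m_k = b_k.
For Sigma_29: b_0=1, b_1=2g=58, b_2=1.
Saddles m_1 = 2g = 58

58


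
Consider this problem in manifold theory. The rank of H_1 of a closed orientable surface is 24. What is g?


For a closed orientable surface: b_1 = 2g.
24 = 2g
g = 24 / 2 = 12

12


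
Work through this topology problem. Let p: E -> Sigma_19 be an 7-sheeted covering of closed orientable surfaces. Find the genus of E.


For an n-sheeted cover: chi(E) = n * chi(B).
chi(Sigma_19) = 2 - 2*19 = -36.
chi(E) = 7 * (-36) = -252.
genus(E) = (2 - chi(E))/2 = (2 - (-252))/2 = 254/2 = 127

127


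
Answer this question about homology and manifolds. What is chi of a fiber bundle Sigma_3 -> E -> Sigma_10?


For a fiber bundle F -> E -> B (with CW structure): chi(E) = chi(B) * chi(F).
chi(Sigma_10) = -18, chi(Sigma_3) = -4.
chi(E) = (-18) * (-4) = 72

72


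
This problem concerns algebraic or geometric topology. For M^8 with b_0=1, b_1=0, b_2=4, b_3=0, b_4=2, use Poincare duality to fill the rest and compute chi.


By Poincare duality b_k = b_{8-k}, so full Betti numbers: b_0=1, b_1=0, b_2=4, b_3=0, b_4=2, b_5=0, b_6=4, b_7=0, b_8=1.
chi = sum (-1)^k b_k = 12

12


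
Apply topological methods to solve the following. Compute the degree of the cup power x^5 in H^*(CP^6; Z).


|x| = 2 in H^*(CP^n).
|x^5| = 5 * |x| = 5 * 2 = 10

10


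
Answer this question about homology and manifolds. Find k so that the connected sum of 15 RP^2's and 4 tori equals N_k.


Since a >= 1, the sum is non-orientable; each T^2 can be replaced by RP^2 # RP^2 (since T^2#RP^2 = 3RP^2).
Total crosscaps k = 15 + 2*4 = 23.
Check via chi: chi = 15*1 + 4*0 - (15+4-1)*2 = -21 = 2 - k = -21. Consistent.

23


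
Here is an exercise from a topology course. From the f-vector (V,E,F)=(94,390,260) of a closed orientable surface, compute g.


chi = V - E + F = 94 - 390 + 260 = -36
For orientable closed surface: chi = 2 - 2g, so g = (2 - chi)/2.
g = (2 - (-36)) / 2 = 38 / 2 = 19

19


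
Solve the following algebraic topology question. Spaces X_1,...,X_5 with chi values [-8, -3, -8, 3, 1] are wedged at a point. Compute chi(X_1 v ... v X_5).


chi(A v B) = chi(A) + chi(B) - 1 (one point identified).
For 5 spaces: chi = (sum chi_i) - (5 - 1).
sum = -15; chi = -15 - 4 = -19

-19


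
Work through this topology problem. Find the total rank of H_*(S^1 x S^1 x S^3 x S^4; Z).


Total Betti number is multiplicative under products.
Each S^d (d>=1) has total Betti number 2.
There are 4 sphere factors.
Total = 2^4 = 16

16


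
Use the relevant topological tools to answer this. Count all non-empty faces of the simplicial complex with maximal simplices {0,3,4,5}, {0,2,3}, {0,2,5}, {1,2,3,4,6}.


Each maximal simplex on m vertices has 2^m - 1 nonempty faces.
Take the union (dedupe shared faces).
Total distinct faces = 47

47


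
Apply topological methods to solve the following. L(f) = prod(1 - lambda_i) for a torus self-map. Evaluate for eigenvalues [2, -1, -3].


For a torus self-map: L(f) = det(I - A) where A acts on H_1.
L(f) = (1-2) * (1--1) * (1--3) = -1 * 2 * 4 = -8

-8


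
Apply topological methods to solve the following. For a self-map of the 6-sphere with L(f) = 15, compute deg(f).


L(f) = 1 + (-1)^6 deg(f) on S^6.
15 = 1 + (-1)^6 * deg(f)
(-1)^6 * deg(f) = 14
deg(f) = 14

14


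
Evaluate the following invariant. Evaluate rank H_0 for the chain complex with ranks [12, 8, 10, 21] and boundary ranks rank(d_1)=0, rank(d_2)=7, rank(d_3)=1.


rank H_k = rank(ker d_k) - rank(im d_{k+1}).
rank(ker d_0) = rank(C_0) - rank(d_0) = 12 - 0 = 12.
rank(im d_{0+1}) = 0.
rank H_0 = 12 - 0 = 12

12


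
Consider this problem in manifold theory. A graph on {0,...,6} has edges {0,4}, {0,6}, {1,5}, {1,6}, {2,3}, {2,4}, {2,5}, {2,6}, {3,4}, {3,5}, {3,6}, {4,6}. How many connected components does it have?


Run DFS/union-find over 7 vertices.
V = 7, E = 12.
Number of components = 1

1


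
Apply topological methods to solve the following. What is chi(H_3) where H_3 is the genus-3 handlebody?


A genus-g handlebody deformation retracts to a wedge of g circles.
chi(vee_g S^1) = 1 - g.
chi(H_3) = 1 - 3 = -2

-2


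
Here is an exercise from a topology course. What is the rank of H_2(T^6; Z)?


By the Kunneth formula, b_k(T^n) = C(n,k).
b_2(T^6) = C(6,2).
C(6,2) = 6!/(2!*4!) = 15

15


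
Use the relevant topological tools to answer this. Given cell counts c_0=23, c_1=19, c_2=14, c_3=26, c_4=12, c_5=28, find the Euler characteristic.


chi = sum_k (-1)^k c_k.
= (-1)^0*23 + (-1)^1*19 + (-1)^2*14 + (-1)^3*26 + (-1)^4*12 + (-1)^5*28
= (23) + (-19) + (14) + (-26) + (12) + (-28)
= -24

-24


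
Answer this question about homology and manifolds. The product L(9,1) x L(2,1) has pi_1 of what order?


pi_1(X x Y) = pi_1(X) x pi_1(Y).
pi_1(L(9,1)) = Z/9, pi_1(L(2,1)) = Z/2.
|Z/9 x Z/2| = 9 * 2 = 18

18


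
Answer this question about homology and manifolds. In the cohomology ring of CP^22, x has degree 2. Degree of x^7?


|x| = 2 in H^*(CP^n).
|x^7| = 7 * |x| = 7 * 2 = 14

14


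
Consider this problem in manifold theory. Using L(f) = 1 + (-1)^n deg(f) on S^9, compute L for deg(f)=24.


On S^9: L(f) = tr(f_0*) + (-1)^9 tr(f_9*) = 1 + (-1)^9 * deg(f).
L(f) = 1 + (-1)^9 * 24 = 1 + -24 = -23

-23


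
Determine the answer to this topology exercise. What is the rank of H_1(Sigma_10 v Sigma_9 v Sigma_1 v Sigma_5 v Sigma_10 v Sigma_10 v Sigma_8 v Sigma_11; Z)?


For a wedge X v Y: reduced H_k(X v Y) = H_k(X) + H_k(Y).
Each Sigma_g contributes b_1 = 2g.
b_1 = 20 + 18 + 2 + 10 + 20 + 20 + 16 + 22 = 128

128


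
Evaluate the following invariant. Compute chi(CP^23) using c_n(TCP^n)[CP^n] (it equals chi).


For any closed oriented manifold, <e(TM),[M]> = chi(M).
chi(CP^23) = 23+1 = 24

24


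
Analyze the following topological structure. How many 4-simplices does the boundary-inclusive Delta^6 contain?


Delta^6 has 6+1 vertices. A 4-face is a choice of 4+1 vertices.
f_4 = C(6+1, 4+1) = C(7,5) = 21

21


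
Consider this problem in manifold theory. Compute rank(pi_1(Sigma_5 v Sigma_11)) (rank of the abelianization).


For a wedge: H_1(A v B) = H_1(A) + H_1(B).
b_1(Sigma_5) = 10, b_1(Sigma_11) = 22.
b_1 = 10 + 22 = 32

32


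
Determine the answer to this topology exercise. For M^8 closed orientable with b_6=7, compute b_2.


Poincare duality for closed orientable n-manifolds: b_k = b_{n-k}.
Here n = 8, so b_2 = b_6 = 7

7


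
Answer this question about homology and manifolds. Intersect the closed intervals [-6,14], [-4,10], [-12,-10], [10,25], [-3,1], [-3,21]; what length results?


Intersection = [max(a_i), min(b_i)] = [10, -10].
Since 10 > -10, the intersection is empty.
Length = 0

0


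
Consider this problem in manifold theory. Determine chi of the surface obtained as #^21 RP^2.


For a non-orientable closed surface with k crosscaps: chi = 2 - k.
Here k = 21.
chi = 2 - 21 = -19

-19


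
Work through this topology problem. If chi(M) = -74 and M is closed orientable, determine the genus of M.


chi = 2 - 2g for closed orientable surfaces.
-74 = 2 - 2g
2g = 2 - (-74) = 76
g = 38

38


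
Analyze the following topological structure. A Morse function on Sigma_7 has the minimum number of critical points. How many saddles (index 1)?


A perfect Morse function has m_k = b_k.
For Sigma_7: b_0=1, b_1=2g=14, b_2=1.
Saddles m_1 = 2g = 14

14


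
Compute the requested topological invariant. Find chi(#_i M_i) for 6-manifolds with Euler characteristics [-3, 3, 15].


For n-manifolds: chi(A#B) = chi(A) + chi(B) - chi(S^6).
chi(S^6) = 1 + (-1)^6 = 2.
chi(#) = (sum chi_i) - (3-1)*chi(S^6) = 15 - 2*2 = 11

11


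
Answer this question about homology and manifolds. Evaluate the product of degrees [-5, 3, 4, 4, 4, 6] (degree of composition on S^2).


Degree is multiplicative: deg(composition) = product of degrees.
= (-5) * (3) * (4) * (4) * (4) * (6) = -5760

-5760


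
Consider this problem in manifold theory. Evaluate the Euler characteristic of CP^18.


CP^18 has one cell in each even dimension 0, 2, ..., 2*18 (18+1 cells total).
All cells are even-dimensional, so chi = number of cells.
chi = 18 + 1 = 19

19


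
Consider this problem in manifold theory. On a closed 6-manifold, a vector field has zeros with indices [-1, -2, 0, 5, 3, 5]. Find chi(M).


Poincare-Hopf: chi(M) = sum of indices of zeros.
chi = (-1) + (-2) + (0) + (5) + (3) + (5) = 10

10


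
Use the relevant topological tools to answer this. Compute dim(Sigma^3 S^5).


Each suspension raises dimension by 1: Sigma S^n = S^{n+1}.
Sigma^3 S^5 = S^{5+3} = S^8

8


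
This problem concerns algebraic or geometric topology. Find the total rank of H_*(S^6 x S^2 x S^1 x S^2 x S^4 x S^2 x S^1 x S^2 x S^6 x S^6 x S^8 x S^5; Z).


Total Betti number is multiplicative under products.
Each S^d (d>=1) has total Betti number 2.
There are 12 sphere factors.
Total = 2^12 = 4096

4096


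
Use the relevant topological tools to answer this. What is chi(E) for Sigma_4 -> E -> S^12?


chi(S^12) = 2 (n even), chi(Sigma_4) = 2 - 2*4 = -6.
chi(E) = 2 * (-6) = -12

-12


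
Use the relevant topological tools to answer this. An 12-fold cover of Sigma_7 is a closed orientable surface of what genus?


For an n-sheeted cover: chi(E) = n * chi(B).
chi(Sigma_7) = 2 - 2*7 = -12.
chi(E) = 12 * (-12) = -144.
genus(E) = (2 - chi(E))/2 = (2 - (-144))/2 = 146/2 = 73

73


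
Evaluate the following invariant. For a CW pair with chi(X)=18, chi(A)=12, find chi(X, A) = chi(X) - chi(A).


Relative Euler characteristic: chi(X, A) = chi(X) - chi(A).
= 18 - (12) = 6

6


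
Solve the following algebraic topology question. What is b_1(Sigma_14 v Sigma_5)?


For a wedge: H_1(A v B) = H_1(A) + H_1(B).
b_1(Sigma_14) = 28, b_1(Sigma_5) = 10.
b_1 = 28 + 10 = 38

38


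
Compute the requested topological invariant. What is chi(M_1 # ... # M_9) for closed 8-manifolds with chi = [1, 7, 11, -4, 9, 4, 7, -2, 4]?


For n-manifolds: chi(A#B) = chi(A) + chi(B) - chi(S^8).
chi(S^8) = 1 + (-1)^8 = 2.
chi(#) = (sum chi_i) - (9-1)*chi(S^8) = 37 - 8*2 = 21

21


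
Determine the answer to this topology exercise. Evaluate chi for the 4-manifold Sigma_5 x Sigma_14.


chi(Sigma_5) = 2 - 2*5 = -8
chi(Sigma_14) = 2 - 2*14 = -26
chi(product) = (-8) * (-26) = 208

208


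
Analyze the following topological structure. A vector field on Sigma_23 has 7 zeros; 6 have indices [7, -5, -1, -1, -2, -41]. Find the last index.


Poincare-Hopf: sum of indices = chi(M).
chi(Sigma_23) = 2 - 2*23 = -44.
Sum of known indices = -43.
x = chi - (sum known) = -44 - (-43) = -1

-1


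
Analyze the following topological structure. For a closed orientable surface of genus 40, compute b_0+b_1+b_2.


For Sigma_40: b_0 = 1, b_1 = 2g = 80, b_2 = 1.
Total = 1 + 80 + 1 = 82

82


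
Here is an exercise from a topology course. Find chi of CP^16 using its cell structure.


CP^16 has one cell in each even dimension 0, 2, ..., 2*16 (16+1 cells total).
All cells are even-dimensional, so chi = number of cells.
chi = 16 + 1 = 17

17


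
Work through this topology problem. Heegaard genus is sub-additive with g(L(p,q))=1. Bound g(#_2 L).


Heegaard genus satisfies g(A#B) <= g(A) + g(B).
Each lens space has g = 1.
Upper bound: 2 * 1 = 2

2


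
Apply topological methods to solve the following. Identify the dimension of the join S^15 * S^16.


Join of spheres: S^m * S^n = S^{m+n+1}.
dim = 15 + 16 + 1 = 32

32


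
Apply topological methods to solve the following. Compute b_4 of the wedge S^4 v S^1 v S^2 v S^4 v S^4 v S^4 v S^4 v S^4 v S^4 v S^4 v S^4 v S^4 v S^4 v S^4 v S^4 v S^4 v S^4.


For a wedge of spheres, H_k (k>0) is free on one generator per sphere of dimension k.
Spheres of dimension 4: count = 15.
b_4 = 15

15


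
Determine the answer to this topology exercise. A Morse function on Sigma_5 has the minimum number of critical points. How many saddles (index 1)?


A perfect Morse function has m_k = b_k.
For Sigma_5: b_0=1, b_1=2g=10, b_2=1.
Saddles m_1 = 2g = 10

10


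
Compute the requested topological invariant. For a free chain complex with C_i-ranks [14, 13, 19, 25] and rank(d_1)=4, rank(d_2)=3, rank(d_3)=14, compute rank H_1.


rank H_k = rank(ker d_k) - rank(im d_{k+1}).
rank(ker d_1) = rank(C_1) - rank(d_1) = 13 - 4 = 9.
rank(im d_{1+1}) = 3.
rank H_1 = 9 - 3 = 6

6


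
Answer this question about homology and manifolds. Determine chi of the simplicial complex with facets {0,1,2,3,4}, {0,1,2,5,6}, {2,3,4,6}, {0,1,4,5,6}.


Enumerate all faces; f-vector: f_0=7, f_1=20, f_2=27, f_3=15, f_4=3.
chi = sum (-1)^k f_k = 2

2


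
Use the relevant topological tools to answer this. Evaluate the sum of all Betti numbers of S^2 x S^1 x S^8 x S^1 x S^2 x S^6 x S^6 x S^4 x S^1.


Total Betti number is multiplicative under products.
Each S^d (d>=1) has total Betti number 2.
There are 9 sphere factors.
Total = 2^9 = 512

512


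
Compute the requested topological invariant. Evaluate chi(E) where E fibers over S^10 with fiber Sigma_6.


chi(S^10) = 2 (n even), chi(Sigma_6) = 2 - 2*6 = -10.
chi(E) = 2 * (-10) = -20

-20


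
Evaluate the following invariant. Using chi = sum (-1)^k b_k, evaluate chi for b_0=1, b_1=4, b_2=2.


chi = sum_k (-1)^k b_k.
= (1) + (-4) + (2)
= -1

-1


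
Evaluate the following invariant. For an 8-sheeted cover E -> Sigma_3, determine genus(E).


For an n-sheeted cover: chi(E) = n * chi(B).
chi(Sigma_3) = 2 - 2*3 = -4.
chi(E) = 8 * (-4) = -32.
genus(E) = (2 - chi(E))/2 = (2 - (-32))/2 = 34/2 = 17

17


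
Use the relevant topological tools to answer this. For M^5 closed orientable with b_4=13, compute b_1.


Poincare duality for closed orientable n-manifolds: b_k = b_{n-k}.
Here n = 5, so b_1 = b_4 = 13

13


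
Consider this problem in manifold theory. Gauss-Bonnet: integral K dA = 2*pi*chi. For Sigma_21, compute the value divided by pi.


Gauss-Bonnet: integral K dA = 2*pi*chi(M).
chi(Sigma_21) = 2 - 2*21 = -40.
(integral K dA)/pi = 2*chi = 2*(-40) = -80

-80


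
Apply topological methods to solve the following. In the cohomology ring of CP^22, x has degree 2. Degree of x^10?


|x| = 2 in H^*(CP^n).
|x^10| = 10 * |x| = 10 * 2 = 20

20


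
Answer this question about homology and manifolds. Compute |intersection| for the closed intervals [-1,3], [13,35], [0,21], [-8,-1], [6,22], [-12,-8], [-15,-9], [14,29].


Intersection = [max(a_i), min(b_i)] = [14, -9].
Since 14 > -9, the intersection is empty.
Length = 0

0


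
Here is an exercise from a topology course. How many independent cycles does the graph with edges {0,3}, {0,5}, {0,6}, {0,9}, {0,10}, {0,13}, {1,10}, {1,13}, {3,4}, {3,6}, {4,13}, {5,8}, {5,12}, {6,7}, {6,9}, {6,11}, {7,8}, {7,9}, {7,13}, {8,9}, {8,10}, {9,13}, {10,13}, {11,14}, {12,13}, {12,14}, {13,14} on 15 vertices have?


b_1 = E - V + (number of components).
E = 27, V = 15, components = 2.
b_1 = 27 - 15 + 2 = 14

14


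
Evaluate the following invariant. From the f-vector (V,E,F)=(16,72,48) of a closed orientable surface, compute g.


chi = V - E + F = 16 - 72 + 48 = -8
For orientable closed surface: chi = 2 - 2g, so g = (2 - chi)/2.
g = (2 - (-8)) / 2 = 10 / 2 = 5

5


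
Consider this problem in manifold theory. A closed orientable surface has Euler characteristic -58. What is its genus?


chi = 2 - 2g for closed orientable surfaces.
-58 = 2 - 2g
2g = 2 - (-58) = 60
g = 30

30


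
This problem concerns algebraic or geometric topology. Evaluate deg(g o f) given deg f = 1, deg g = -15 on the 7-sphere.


Degree is multiplicative under composition: deg(g o f) = deg(g) * deg(f).
= -15 * 1 = -15

-15


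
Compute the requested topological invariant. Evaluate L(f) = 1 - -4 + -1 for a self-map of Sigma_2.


L(f) = tr(f_0*) - tr(f_1*) + tr(f_2*).
= 1 - (-4) + (-1)
= 4

4


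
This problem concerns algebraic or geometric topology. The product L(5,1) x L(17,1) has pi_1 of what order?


pi_1(X x Y) = pi_1(X) x pi_1(Y).
pi_1(L(5,1)) = Z/5, pi_1(L(17,1)) = Z/17.
|Z/5 x Z/17| = 5 * 17 = 85

85


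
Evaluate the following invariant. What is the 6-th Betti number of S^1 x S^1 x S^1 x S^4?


Each S^d has Poincare polynomial 1 + t^d.
The product S^1 x S^1 x S^1 x S^4 has Poincare polynomial prod(1+t^d_i).
Expanding: b_0=1, b_1=3, b_2=3, b_3=1, b_4=1, b_5=3, b_6=3, b_7=1.
b_6 = 3

3


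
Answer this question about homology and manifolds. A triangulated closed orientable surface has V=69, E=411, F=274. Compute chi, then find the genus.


chi = V - E + F = 69 - 411 + 274 = -68
For orientable closed surface: chi = 2 - 2g, so g = (2 - chi)/2.
g = (2 - (-68)) / 2 = 70 / 2 = 35

35


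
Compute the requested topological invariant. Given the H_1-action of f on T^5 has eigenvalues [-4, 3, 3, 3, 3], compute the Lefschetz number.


For a torus self-map: L(f) = det(I - A) where A acts on H_1.
L(f) = (1--4) * (1-3) * (1-3) * (1-3) * (1-3) = 5 * -2 * -2 * -2 * -2 = 80

80


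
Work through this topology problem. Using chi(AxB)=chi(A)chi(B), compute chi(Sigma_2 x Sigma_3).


chi(Sigma_2) = 2 - 2*2 = -2
chi(Sigma_3) = 2 - 2*3 = -4
chi(product) = (-2) * (-4) = 8

8


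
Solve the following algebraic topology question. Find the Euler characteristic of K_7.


K_7: V = 7, E = C(7,2) = 21.
chi = V - E = 7 - 21 = -14

-14


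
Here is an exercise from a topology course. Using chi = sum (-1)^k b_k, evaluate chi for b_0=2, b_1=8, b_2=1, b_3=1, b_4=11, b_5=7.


chi = sum_k (-1)^k b_k.
= (2) + (-8) + (1) + (-1) + (11) + (-7)
= -2

-2


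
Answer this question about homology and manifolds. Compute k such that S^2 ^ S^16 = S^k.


S^m ^ S^n = S^{m+n}.
k = 2 + 16 = 18

18
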